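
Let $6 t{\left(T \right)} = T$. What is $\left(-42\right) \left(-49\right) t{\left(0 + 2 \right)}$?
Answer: $686$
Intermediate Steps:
$t{\left(T \right)} = \frac{T}{6}$
$\left(-42\right) \left(-49\right) t{\left(0 + 2 \right)} = \left(-42\right) \left(-49\right) \frac{0 + 2}{6} = 2058 \cdot \frac{1}{6} \cdot 2 = 2058 \cdot \frac{1}{3} = 686$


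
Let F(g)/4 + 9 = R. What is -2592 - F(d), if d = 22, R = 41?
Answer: -2720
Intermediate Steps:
F(g) = 128 (F(g) = -36 + 4*41 = -36 + 164 = 128)
-2592 - F(d) = -2592 - 1*128 = -2592 - 128 = -2720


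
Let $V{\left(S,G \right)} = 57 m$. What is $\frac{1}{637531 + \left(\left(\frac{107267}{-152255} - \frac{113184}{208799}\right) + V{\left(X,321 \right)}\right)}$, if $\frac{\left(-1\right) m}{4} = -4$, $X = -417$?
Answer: $\frac{31790691745}{20296504979680782} \approx 1.5663 \cdot 10^{-6}$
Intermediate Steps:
$m = 16$ ($m = \left(-4\right) \left(-4\right) = 16$)
$V{\left(S,G \right)} = 912$ ($V{\left(S,G \right)} = 57 \cdot 16 = 912$)
$\frac{1}{637531 + \left(\left(\frac{107267}{-152255} - \frac{113184}{208799}\right) + V{\left(X,321 \right)}\right)} = \frac{1}{637531 + \left(\left(\frac{107267}{-152255} - \frac{113184}{208799}\right) + 912\right)} = \frac{1}{637531 + \left(\left(107267 \left(- \frac{1}{152255}\right) - \frac{113184}{208799}\right) + 912\right)} = \frac{1}{637531 + \left(\left(- \frac{107267}{152255} - \frac{113184}{208799}\right) + 912\right)} = \frac{1}{637531 + \left(- \frac{39630072253}{31790691745} + 912\right)} = \frac{1}{637531 + \frac{28953480799187}{31790691745}} = \frac{1}{\frac{20296504979680782}{31790691745}} = \frac{31790691745}{20296504979680782}$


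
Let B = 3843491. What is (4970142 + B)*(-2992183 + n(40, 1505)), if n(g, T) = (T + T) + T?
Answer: -26332209277844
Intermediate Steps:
n(g, T) = 3*T (n(g, T) = 2*T + T = 3*T)
(4970142 + B)*(-2992183 + n(40, 1505)) = (4970142 + 3843491)*(-2992183 + 3*1505) = 8813633*(-2992183 + 4515) = 8813633*(-2987668) = -26332209277844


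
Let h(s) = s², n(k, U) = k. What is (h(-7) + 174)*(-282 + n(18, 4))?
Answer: -58872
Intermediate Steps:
(h(-7) + 174)*(-282 + n(18, 4)) = ((-7)² + 174)*(-282 + 18) = (49 + 174)*(-264) = 223*(-264) = -58872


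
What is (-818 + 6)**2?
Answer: 659344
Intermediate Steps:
(-818 + 6)**2 = (-812)**2 = 659344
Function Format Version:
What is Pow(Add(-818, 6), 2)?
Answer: 659344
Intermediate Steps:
Pow(Add(-818, 6), 2) = Pow(-812, 2) = 659344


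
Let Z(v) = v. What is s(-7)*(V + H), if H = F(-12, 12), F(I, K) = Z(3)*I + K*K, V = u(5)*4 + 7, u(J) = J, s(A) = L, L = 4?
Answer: 540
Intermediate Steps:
s(A) = 4
V = 27 (V = 5*4 + 7 = 20 + 7 = 27)
F(I, K) = K² + 3*I (F(I, K) = 3*I + K*K = 3*I + K² = K² + 3*I)
H = 108 (H = 12² + 3*(-12) = 144 - 36 = 108)
s(-7)*(V + H) = 4*(27 + 108) = 4*135 = 540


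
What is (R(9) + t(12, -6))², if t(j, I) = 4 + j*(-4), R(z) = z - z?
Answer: 1936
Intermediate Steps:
R(z) = 0
t(j, I) = 4 - 4*j
(R(9) + t(12, -6))² = (0 + (4 - 4*12))² = (0 + (4 - 48))² = (0 - 44)² = (-44)² = 1936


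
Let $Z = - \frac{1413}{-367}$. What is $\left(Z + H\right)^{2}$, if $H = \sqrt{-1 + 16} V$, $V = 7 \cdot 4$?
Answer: $\frac{1585939209}{134689} + \frac{79128 \sqrt{15}}{367} \approx 12610.0$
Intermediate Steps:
$V = 28$
$H = 28 \sqrt{15}$ ($H = \sqrt{-1 + 16} \cdot 28 = \sqrt{15} \cdot 28 = 28 \sqrt{15} \approx 108.44$)
$Z = \frac{1413}{367}$ ($Z = \left(-1413\right) \left(- \frac{1}{367}\right) = \frac{1413}{367} \approx 3.8501$)
$\left(Z + H\right)^{2} = \left(\frac{1413}{367} + 28 \sqrt{15}\right)^{2}$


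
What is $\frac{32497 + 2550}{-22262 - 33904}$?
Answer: $- \frac{35047}{56166} \approx -0.62399$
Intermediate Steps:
$\frac{32497 + 2550}{-22262 - 33904} = \frac{35047}{-22262 - 33904} = \frac{35047}{-56166} = 35047 \left(- \frac{1}{56166}\right) = - \frac{35047}{56166}$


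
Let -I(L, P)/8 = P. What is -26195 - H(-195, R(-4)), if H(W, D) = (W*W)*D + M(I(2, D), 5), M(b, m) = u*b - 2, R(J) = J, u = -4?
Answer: 126035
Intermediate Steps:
I(L, P) = -8*P
M(b, m) = -2 - 4*b (M(b, m) = -4*b - 2 = -2 - 4*b)
H(W, D) = -2 + 32*D + D*W² (H(W, D) = (W*W)*D + (-2 - (-32)*D) = W²*D + (-2 + 32*D) = D*W² + (-2 + 32*D) = -2 + 32*D + D*W²)
-26195 - H(-195, R(-4)) = -26195 - (-2 + 32*(-4) - 4*(-195)²) = -26195 - (-2 - 128 - 4*38025) = -26195 - (-2 - 128 - 152100) = -26195 - 1*(-152230) = -26195 + 152230 = 126035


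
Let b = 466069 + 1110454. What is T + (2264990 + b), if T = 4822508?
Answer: 8664021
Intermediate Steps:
b = 1576523
T + (2264990 + b) = 4822508 + (2264990 + 1576523) = 4822508 + 3841513 = 8664021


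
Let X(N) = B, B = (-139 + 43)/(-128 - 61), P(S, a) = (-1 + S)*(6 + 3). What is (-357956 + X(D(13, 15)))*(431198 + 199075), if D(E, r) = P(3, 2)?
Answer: -676829045548/3 ≈ -2.2561e+11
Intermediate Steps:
P(S, a) = -9 + 9*S (P(S, a) = (-1 + S)*9 = -9 + 9*S)
D(E, r) = 18 (D(E, r) = -9 + 9*3 = -9 + 27 = 18)
B = 32/63 (B = -96/(-189) = -96*(-1/189) = 32/63 ≈ 0.50794)
X(N) = 32/63
(-357956 + X(D(13, 15)))*(431198 + 199075) = (-357956 + 32/63)*(431198 + 199075) = -22551196/63*630273 = -676829045548/3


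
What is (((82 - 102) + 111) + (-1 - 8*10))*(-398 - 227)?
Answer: -6250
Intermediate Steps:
(((82 - 102) + 111) + (-1 - 8*10))*(-398 - 227) = ((-20 + 111) + (-1 - 80))*(-625) = (91 - 81)*(-625) = 10*(-625) = -6250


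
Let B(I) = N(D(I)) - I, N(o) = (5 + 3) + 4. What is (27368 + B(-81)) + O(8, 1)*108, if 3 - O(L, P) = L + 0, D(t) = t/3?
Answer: 26921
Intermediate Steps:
D(t) = t/3 (D(t) = t*(1/3) = t/3)
N(o) = 12 (N(o) = 8 + 4 = 12)
O(L, P) = 3 - L (O(L, P) = 3 - (L + 0) = 3 - L)
B(I) = 12 - I
(27368 + B(-81)) + O(8, 1)*108 = (27368 + (12 - 1*(-81))) + (3 - 1*8)*108 = (27368 + (12 + 81)) + (3 - 8)*108 = (27368 + 93) - 5*108 = 27461 - 540 = 26921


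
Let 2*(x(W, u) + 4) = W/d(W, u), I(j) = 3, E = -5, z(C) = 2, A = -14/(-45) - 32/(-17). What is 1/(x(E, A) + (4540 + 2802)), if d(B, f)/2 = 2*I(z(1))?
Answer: 24/176107 ≈ 0.00013628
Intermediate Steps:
A = 1678/765 (A = -14*(-1/45) - 32*(-1/17) = 14/45 + 32/17 = 1678/765 ≈ 2.1935)
d(B, f) = 12 (d(B, f) = 2*(2*3) = 2*6 = 12)
x(W, u) = -4 + W/24 (x(W, u) = -4 + (W/12)/2 = -4 + W/24)
1/(x(E, A) + (4540 + 2802)) = 1/((-4 + (1/24)*(-5)) + (4540 + 2802)) = 1/((-4 - 5/24) + 7342) = 1/(-101/24 + 7342) = 1/(176107/24) = 24/176107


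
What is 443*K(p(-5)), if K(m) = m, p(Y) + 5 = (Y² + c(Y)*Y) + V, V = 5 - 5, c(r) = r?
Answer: 19935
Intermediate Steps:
V = 0
p(Y) = -5 + 2*Y² (p(Y) = -5 + ((Y² + Y*Y) + 0) = -5 + ((Y² + Y²) + 0) = -5 + (2*Y² + 0) = -5 + 2*Y²)
443*K(p(-5)) = 443*(-5 + 2*(-5)²) = 443*(-5 + 2*25) = 443*(-5 + 50) = 443*45 = 19935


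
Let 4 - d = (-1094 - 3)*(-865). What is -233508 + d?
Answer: -1182409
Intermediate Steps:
d = -948901 (d = 4 - (-1094 - 3)*(-865) = 4 - (-1097)*(-865) = 4 - 1*948905 = 4 - 948905 = -948901)
-233508 + d = -233508 - 948901 = -1182409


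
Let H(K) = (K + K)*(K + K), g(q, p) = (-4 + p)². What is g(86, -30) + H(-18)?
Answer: 2452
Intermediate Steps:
H(K) = 4*K² (H(K) = (2*K)*(2*K) = 4*K²)
g(86, -30) + H(-18) = (-4 - 30)² + 4*(-18)² = (-34)² + 4*324 = 1156 + 1296 = 2452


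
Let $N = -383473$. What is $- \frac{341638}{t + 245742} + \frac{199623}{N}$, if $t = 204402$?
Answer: $- \frac{110434022243}{86309035056} \approx -1.2795$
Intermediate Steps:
$- \frac{341638}{t + 245742} + \frac{199623}{N} = - \frac{341638}{204402 + 245742} + \frac{199623}{-383473} = - \frac{341638}{450144} + 199623 \left(- \frac{1}{383473}\right) = \left(-341638\right) \frac{1}{450144} - \frac{199623}{383473} = - \frac{170819}{225072} - \frac{199623}{383473} = - \frac{110434022243}{86309035056}$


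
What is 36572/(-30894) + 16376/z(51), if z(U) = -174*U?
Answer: -69205006/22846113 ≈ -3.0292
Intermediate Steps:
36572/(-30894) + 16376/z(51) = 36572/(-30894) + 16376/((-174*51)) = 36572*(-1/30894) + 16376/(-8874) = -18286/15447 + 16376*(-1/8874) = -18286/15447 - 8188/4437 = -69205006/22846113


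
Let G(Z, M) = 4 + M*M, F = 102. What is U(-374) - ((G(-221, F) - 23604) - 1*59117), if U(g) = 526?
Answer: 72839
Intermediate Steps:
G(Z, M) = 4 + M**2
U(-374) - ((G(-221, F) - 23604) - 1*59117) = 526 - (((4 + 102**2) - 23604) - 1*59117) = 526 - (((4 + 10404) - 23604) - 59117) = 526 - ((10408 - 23604) - 59117) = 526 - (-13196 - 59117) = 526 - 1*(-72313) = 526 + 72313 = 72839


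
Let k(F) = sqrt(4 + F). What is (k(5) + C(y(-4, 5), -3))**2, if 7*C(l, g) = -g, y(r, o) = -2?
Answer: 576/49 ≈ 11.755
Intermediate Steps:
C(l, g) = -g/7 (C(l, g) = (-g)/7 = -g/7)
(k(5) + C(y(-4, 5), -3))**2 = (sqrt(4 + 5) - 1/7*(-3))**2 = (sqrt(9) + 3/7)**2 = (3 + 3/7)**2 = (24/7)**2 = 576/49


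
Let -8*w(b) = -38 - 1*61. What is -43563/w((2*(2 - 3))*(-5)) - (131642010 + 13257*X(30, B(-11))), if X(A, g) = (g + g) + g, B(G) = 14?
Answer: -4362676700/33 ≈ -1.3220e+8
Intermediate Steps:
X(A, g) = 3*g (X(A, g) = 2*g + g = 3*g)
w(b) = 99/8 (w(b) = -(-38 - 1*61)/8 = -(-38 - 61)/8 = -1/8*(-99) = 99/8)
-43563/w((2*(2 - 3))*(-5)) - (131642010 + 13257*X(30, B(-11))) = -43563/99/8 - 13257/(1/(3*14 + 9930)) = -43563*8/99 - 13257/(1/(42 + 9930)) = -116168/33 - 13257/(1/9972) = -116168/33 - 13257/1/9972 = -116168/33 - 13257*9972 = -116168/33 - 132198804 = -4362676700/33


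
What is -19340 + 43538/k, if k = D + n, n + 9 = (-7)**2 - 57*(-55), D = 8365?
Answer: -111570031/5770 ≈ -19336.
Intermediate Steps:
n = 3175 (n = -9 + ((-7)**2 - 57*(-55)) = -9 + (49 + 3135) = -9 + 3184 = 3175)
k = 11540 (k = 8365 + 3175 = 11540)
-19340 + 43538/k = -19340 + 43538/11540 = -19340 + 43538*(1/11540) = -19340 + 21769/5770 = -111570031/5770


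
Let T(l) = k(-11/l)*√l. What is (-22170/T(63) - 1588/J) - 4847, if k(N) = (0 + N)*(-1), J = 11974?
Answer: -29019783/5987 - 66510*√7/11 ≈ -20844.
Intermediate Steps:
k(N) = -N (k(N) = N*(-1) = -N)
T(l) = 11/√l (T(l) = (-(-11)/l)*√l = (11/l)*√l = 11/√l)
(-22170/T(63) - 1588/J) - 4847 = (-22170*3*√7/11 - 1588/11974) - 4847 = (-22170*3*√7/11 - 1588*1/11974) - 4847 = (-22170*3*√7/11 - 794/5987) - 4847 = (-66510*√7/11 - 794/5987) - 4847 = (-794/5987 - 66510*√7/11) - 4847 = -29019783/5987 - 66510*√7/11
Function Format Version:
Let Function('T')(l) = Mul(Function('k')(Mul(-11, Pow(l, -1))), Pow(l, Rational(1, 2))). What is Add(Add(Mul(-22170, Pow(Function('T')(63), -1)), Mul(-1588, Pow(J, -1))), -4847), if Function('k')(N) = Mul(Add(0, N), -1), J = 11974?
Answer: Add(Rational(-29019783, 5987), Mul(Rational(-66510, 11), Pow(7, Rational(1, 2)))) ≈ -20844.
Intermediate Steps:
Function('k')(N) = Mul(-1, N) (Function('k')(N) = Mul(N, -1) = Mul(-1, N))
Function('T')(l) = Mul(11, Pow(l, Rational(-1, 2))) (Function('T')(l) = Mul(Mul(-1, Mul(-11, Pow(l, -1))), Pow(l, Rational(1, 2))) = Mul(Mul(11, Pow(l, -1)), Pow(l, Rational(1, 2))) = Mul(11, Pow(l, Rational(-1, 2))))
Add(Add(Mul(-22170, Pow(Function('T')(63), -1)), Mul(-1588, Pow(J, -1))), -4847) = Add(Add(Mul(-22170, Pow(Mul(11, Pow(63, Rational(-1, 2))), -1)), Mul(-1588, Pow(11974, -1))), -4847) = Add(Add(Mul(-22170, Pow(Mul(11, Mul(Rational(1, 21), Pow(7, Rational(1, 2)))), -1)), Mul(-1588, Rational(1, 11974))), -4847) = Add(Add(Mul(-22170, Pow(Mul(Rational(11, 21), Pow(7, Rational(1, 2))), -1)), Rational(-794, 5987)), -4847) = Add(Add(Mul(-22170, Mul(Rational(3, 11), Pow(7, Rational(1, 2)))), Rational(-794, 5987)), -4847) = Add(Add(Mul(Rational(-66510, 11), Pow(7, Rational(1, 2))), Rational(-794, 5987)), -4847) = Add(Add(Rational(-794, 5987), Mul(Rational(-66510, 11), Pow(7, Rational(1, 2)))), -4847) = Add(Rational(-29019783, 5987), Mul(Rational(-66510, 11), Pow(7, Rational(1, 2))))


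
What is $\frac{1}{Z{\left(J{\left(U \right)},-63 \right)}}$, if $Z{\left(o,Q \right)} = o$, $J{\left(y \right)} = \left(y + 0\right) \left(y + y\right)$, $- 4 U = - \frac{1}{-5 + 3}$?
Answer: $32$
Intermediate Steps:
$U = - \frac{1}{8}$ ($U = - \frac{\left(-1\right) \frac{1}{-5 + 3}}{4} = - \frac{\left(-1\right) \frac{1}{-2}}{4} = - \frac{\left(-1\right) \left(- \frac{1}{2}\right)}{4} = \left(- \frac{1}{4}\right) \frac{1}{2} = - \frac{1}{8} \approx -0.125$)
$J{\left(y \right)} = 2 y^{2}$ ($J{\left(y \right)} = y 2 y = 2 y^{2}$)
$\frac{1}{Z{\left(J{\left(U \right)},-63 \right)}} = \frac{1}{2 \left(- \frac{1}{8}\right)^{2}} = \frac{1}{2 \cdot \frac{1}{64}} = \frac{1}{\frac{1}{32}} = 32$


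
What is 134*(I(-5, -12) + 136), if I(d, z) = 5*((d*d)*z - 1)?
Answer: -183446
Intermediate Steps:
I(d, z) = -5 + 5*z*d² (I(d, z) = 5*(d²*z - 1) = 5*(z*d² - 1) = 5*(-1 + z*d²) = -5 + 5*z*d²)
134*(I(-5, -12) + 136) = 134*((-5 + 5*(-12)*(-5)²) + 136) = 134*((-5 + 5*(-12)*25) + 136) = 134*((-5 - 1500) + 136) = 134*(-1505 + 136) = 134*(-1369) = -183446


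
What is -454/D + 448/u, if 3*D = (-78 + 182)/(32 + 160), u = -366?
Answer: -5984816/2379 ≈ -2515.7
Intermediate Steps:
D = 13/72 (D = ((-78 + 182)/(32 + 160))/3 = (104/192)/3 = (104*(1/192))/3 = (⅓)*(13/24) = 13/72 ≈ 0.18056)
-454/D + 448/u = -454/13/72 + 448/(-366) = -454*72/13 + 448*(-1/366) = -32688/13 - 224/183 = -5984816/2379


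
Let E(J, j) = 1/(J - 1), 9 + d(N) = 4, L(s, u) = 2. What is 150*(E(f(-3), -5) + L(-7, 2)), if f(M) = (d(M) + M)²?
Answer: 6350/21 ≈ 302.38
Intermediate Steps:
d(N) = -5 (d(N) = -9 + 4 = -5)
f(M) = (-5 + M)²
E(J, j) = 1/(-1 + J)
150*(E(f(-3), -5) + L(-7, 2)) = 150*(1/(-1 + (-5 - 3)²) + 2) = 150*(1/(-1 + (-8)²) + 2) = 150*(1/(-1 + 64) + 2) = 150*(1/63 + 2) = 150*(127/63) = 6350/21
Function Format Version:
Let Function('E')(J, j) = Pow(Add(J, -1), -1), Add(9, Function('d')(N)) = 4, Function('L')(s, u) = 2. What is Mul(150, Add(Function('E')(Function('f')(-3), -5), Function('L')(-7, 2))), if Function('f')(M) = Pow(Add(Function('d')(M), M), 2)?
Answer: Rational(6350, 21) ≈ 302.38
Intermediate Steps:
Function('d')(N) = -5 (Function('d')(N) = Add(-9, 4) = -5)
Function('f')(M) = Pow(Add(-5, M), 2)
Function('E')(J, j) = Pow(Add(-1, J), -1)
Mul(150, Add(Function('E')(Function('f')(-3), -5), Function('L')(-7, 2))) = Mul(150, Add(Pow(Add(-1, Pow(Add(-5, -3), 2)), -1), 2)) = Mul(150, Add(Pow(Add(-1, Pow(-8, 2)), -1), 2)) = Mul(150, Add(Pow(Add(-1, 64), -1), 2)) = Mul(150, Add(Pow(63, -1), 2)) = Mul(150, Add(Rational(1, 63), 2)) = Mul(150, Rational(127, 63)) = Rational(6350, 21)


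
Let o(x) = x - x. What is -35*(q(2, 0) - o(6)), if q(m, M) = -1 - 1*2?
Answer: 105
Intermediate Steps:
o(x) = 0
q(m, M) = -3 (q(m, M) = -1 - 2 = -3)
-35*(q(2, 0) - o(6)) = -35*(-3 - 1*0) = -35*(-3 + 0) = -35*(-3) = 105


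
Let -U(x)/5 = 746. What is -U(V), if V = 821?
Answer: 3730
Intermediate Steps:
U(x) = -3730 (U(x) = -5*746 = -3730)
-U(V) = -1*(-3730) = 3730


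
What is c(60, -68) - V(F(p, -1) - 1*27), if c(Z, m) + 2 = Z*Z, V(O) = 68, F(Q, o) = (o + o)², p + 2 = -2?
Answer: 3530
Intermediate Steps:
p = -4 (p = -2 - 2 = -4)
F(Q, o) = 4*o² (F(Q, o) = (2*o)² = 4*o²)
c(Z, m) = -2 + Z² (c(Z, m) = -2 + Z*Z = -2 + Z²)
c(60, -68) - V(F(p, -1) - 1*27) = (-2 + 60²) - 1*68 = (-2 + 3600) - 68 = 3598 - 68 = 3530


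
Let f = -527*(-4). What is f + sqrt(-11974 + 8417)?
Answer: 2108 + I*sqrt(3557) ≈ 2108.0 + 59.641*I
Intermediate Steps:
f = 2108
f + sqrt(-11974 + 8417) = 2108 + sqrt(-11974 + 8417) = 2108 + sqrt(-3557) = 2108 + I*sqrt(3557)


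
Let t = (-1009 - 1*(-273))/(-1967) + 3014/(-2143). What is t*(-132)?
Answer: 574370280/4215281 ≈ 136.26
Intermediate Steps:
t = -4351290/4215281 (t = (-1009 + 273)*(-1/1967) + 3014*(-1/2143) = -736*(-1/1967) - 3014/2143 = 736/1967 - 3014/2143 = -4351290/4215281 ≈ -1.0323)
t*(-132) = -4351290/4215281*(-132) = 574370280/4215281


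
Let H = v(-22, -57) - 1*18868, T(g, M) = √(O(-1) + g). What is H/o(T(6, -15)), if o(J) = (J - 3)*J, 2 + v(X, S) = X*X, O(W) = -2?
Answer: 9193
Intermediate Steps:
v(X, S) = -2 + X² (v(X, S) = -2 + X*X = -2 + X²)
T(g, M) = √(-2 + g)
H = -18386 (H = (-2 + (-22)²) - 1*18868 = (-2 + 484) - 18868 = 482 - 18868 = -18386)
o(J) = J*(-3 + J) (o(J) = (-3 + J)*J = J*(-3 + J))
H/o(T(6, -15)) = -18386*1/((-3 + √(-2 + 6))*√(-2 + 6)) = -18386*1/(2*(-3 + √4)) = -18386*1/(2*(-3 + 2)) = -18386/(2*(-1)) = -18386/(-2) = -18386*(-½) = 9193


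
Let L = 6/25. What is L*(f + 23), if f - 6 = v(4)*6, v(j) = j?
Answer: 318/25 ≈ 12.720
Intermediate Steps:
L = 6/25 (L = 6*(1/25) = 6/25 ≈ 0.24000)
f = 30 (f = 6 + 4*6 = 6 + 24 = 30)
L*(f + 23) = 6*(30 + 23)/25 = (6/25)*53 = 318/25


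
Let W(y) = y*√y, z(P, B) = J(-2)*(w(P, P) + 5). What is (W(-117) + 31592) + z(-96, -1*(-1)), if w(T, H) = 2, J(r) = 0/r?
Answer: 31592 - 351*I*√13 ≈ 31592.0 - 1265.5*I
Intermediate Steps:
J(r) = 0
z(P, B) = 0 (z(P, B) = 0*(2 + 5) = 0*7 = 0)
W(y) = y^(3/2)
(W(-117) + 31592) + z(-96, -1*(-1)) = ((-117)^(3/2) + 31592) + 0 = (-351*I*√13 + 31592) + 0 = (31592 - 351*I*√13) + 0 = 31592 - 351*I*√13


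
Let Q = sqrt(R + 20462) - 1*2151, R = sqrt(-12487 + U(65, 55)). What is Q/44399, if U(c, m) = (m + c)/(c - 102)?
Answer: -2151/44399 + sqrt(28012478 + 37*I*sqrt(17099143))/1642763 ≈ -0.045225 + 8.7985e-6*I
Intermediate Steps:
U(c, m) = (c + m)/(-102 + c)
R = I*sqrt(17099143)/37 (R = sqrt(-12487 + (65 + 55)/(-102 + 65)) = sqrt(-12487 + 120/(-37)) = sqrt(-12487 - 1/37*120) = sqrt(-12487 - 120/37) = sqrt(-462139/37) = I*sqrt(17099143)/37 ≈ 111.76*I)
Q = -2151 + sqrt(20462 + I*sqrt(17099143)/37) (Q = sqrt(I*sqrt(17099143)/37 + 20462) - 1*2151 = sqrt(20462 + I*sqrt(17099143)/37) - 2151 = -2151 + sqrt(20462 + I*sqrt(17099143)/37) ≈ -2008.0 + 0.39064*I)
Q/44399 = (-2151 + sqrt(28012478 + 37*I*sqrt(17099143))/37)/44399 = (-2151 + sqrt(28012478 + 37*I*sqrt(17099143))/37)*(1/44399) = -2151/44399 + sqrt(28012478 + 37*I*sqrt(17099143))/1642763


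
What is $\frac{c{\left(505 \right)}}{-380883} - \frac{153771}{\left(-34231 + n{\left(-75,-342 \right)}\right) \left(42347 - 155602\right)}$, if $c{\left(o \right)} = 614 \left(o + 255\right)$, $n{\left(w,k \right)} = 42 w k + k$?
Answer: $- \frac{55107347236336607}{44980014669257955} \approx -1.2252$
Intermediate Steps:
$n{\left(w,k \right)} = k + 42 k w$ ($n{\left(w,k \right)} = 42 k w + k = k + 42 k w$)
$c{\left(o \right)} = 156570 + 614 o$ ($c{\left(o \right)} = 614 \left(255 + o\right) = 156570 + 614 o$)
$\frac{c{\left(505 \right)}}{-380883} - \frac{153771}{\left(-34231 + n{\left(-75,-342 \right)}\right) \left(42347 - 155602\right)} = \frac{156570 + 614 \cdot 505}{-380883} - \frac{153771}{\left(-34231 - 342 \left(1 + 42 \left(-75\right)\right)\right) \left(42347 - 155602\right)} = \left(156570 + 310070\right) \left(- \frac{1}{380883}\right) - \frac{153771}{\left(-34231 - 342 \left(1 - 3150\right)\right) \left(-113255\right)} = 466640 \left(- \frac{1}{380883}\right) - \frac{153771}{\left(-34231 - -1076958\right) \left(-113255\right)} = - \frac{466640}{380883} - \frac{153771}{\left(-34231 + 1076958\right) \left(-113255\right)} = - \frac{466640}{380883} - \frac{153771}{1042727 \left(-113255\right)} = - \frac{466640}{380883} - \frac{153771}{-118094046385} = - \frac{466640}{380883} - - \frac{153771}{118094046385} = - \frac{466640}{380883} + \frac{153771}{118094046385} = - \frac{55107347236336607}{44980014669257955}$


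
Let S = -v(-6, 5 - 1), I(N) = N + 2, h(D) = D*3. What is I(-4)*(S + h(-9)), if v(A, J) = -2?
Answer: 50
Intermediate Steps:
h(D) = 3*D
I(N) = 2 + N
S = 2 (S = -1*(-2) = 2)
I(-4)*(S + h(-9)) = (2 - 4)*(2 + 3*(-9)) = -2*(2 - 27) = -2*(-25) = 50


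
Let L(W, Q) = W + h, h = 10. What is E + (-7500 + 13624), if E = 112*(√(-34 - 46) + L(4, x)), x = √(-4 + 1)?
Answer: 7692 + 448*I*√5 ≈ 7692.0 + 1001.8*I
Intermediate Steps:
x = I*√3 (x = √(-3) = I*√3 ≈ 1.732*I)
L(W, Q) = 10 + W (L(W, Q) = W + 10 = 10 + W)
E = 1568 + 448*I*√5 (E = 112*(√(-34 - 46) + (10 + 4)) = 112*(√(-80) + 14) = 112*(4*I*√5 + 14) = 112*(14 + 4*I*√5) = 1568 + 448*I*√5 ≈ 1568.0 + 1001.8*I)
E + (-7500 + 13624) = (1568 + 448*I*√5) + (-7500 + 13624) = (1568 + 448*I*√5) + 6124 = 7692 + 448*I*√5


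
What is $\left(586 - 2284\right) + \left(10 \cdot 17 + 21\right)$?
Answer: $-1507$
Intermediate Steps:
$\left(586 - 2284\right) + \left(10 \cdot 17 + 21\right) = -1698 + \left(170 + 21\right) = -1698 + 191 = -1507$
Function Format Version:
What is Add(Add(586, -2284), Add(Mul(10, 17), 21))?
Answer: -1507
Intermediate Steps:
Add(Add(586, -2284), Add(Mul(10, 17), 21)) = Add(-1698, Add(170, 21)) = Add(-1698, 191) = -1507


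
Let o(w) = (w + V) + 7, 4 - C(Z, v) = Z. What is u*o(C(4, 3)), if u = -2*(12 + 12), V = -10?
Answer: 144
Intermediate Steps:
C(Z, v) = 4 - Z
o(w) = -3 + w (o(w) = (w - 10) + 7 = (-10 + w) + 7 = -3 + w)
u = -48 (u = -2*24 = -48)
u*o(C(4, 3)) = -48*(-3 + (4 - 1*4)) = -48*(-3 + (4 - 4)) = -48*(-3 + 0) = -48*(-3) = 144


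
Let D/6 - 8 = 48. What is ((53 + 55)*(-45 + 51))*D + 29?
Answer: 217757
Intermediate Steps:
D = 336 (D = 48 + 6*48 = 48 + 288 = 336)
((53 + 55)*(-45 + 51))*D + 29 = ((53 + 55)*(-45 + 51))*336 + 29 = (108*6)*336 + 29 = 648*336 + 29 = 217728 + 29 = 217757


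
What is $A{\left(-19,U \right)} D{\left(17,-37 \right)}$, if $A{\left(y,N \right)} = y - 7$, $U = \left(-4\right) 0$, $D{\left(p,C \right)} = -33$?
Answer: $858$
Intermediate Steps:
$U = 0$
$A{\left(y,N \right)} = -7 + y$
$A{\left(-19,U \right)} D{\left(17,-37 \right)} = \left(-7 - 19\right) \left(-33\right) = \left(-26\right) \left(-33\right) = 858$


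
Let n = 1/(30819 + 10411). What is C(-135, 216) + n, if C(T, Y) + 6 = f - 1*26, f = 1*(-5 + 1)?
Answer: -1484279/41230 ≈ -36.000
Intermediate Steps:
f = -4 (f = 1*(-4) = -4)
n = 1/41230 ≈ 2.4254e-5
C(T, Y) = -36 (C(T, Y) = -6 + (-4 - 1*26) = -6 + (-4 - 26) = -6 - 30 = -36)
C(-135, 216) + n = -36 + 1/41230 = -1484279/41230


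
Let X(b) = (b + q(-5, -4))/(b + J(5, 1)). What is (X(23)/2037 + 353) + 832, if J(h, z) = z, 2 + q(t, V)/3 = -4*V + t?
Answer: 28966165/24444 ≈ 1185.0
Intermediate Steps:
q(t, V) = -6 - 12*V + 3*t (q(t, V) = -6 + 3*(-4*V + t) = -6 + 3*(t - 4*V) = -6 + (-12*V + 3*t) = -6 - 12*V + 3*t)
X(b) = (27 + b)/(1 + b) (X(b) = (b + (-6 - 12*(-4) + 3*(-5)))/(b + 1) = (b + (-6 + 48 - 15))/(1 + b) = (b + 27)/(1 + b) = (27 + b)/(1 + b))
(X(23)/2037 + 353) + 832 = (((27 + 23)/(1 + 23))/2037 + 353) + 832 = ((50/24)*(1/2037) + 353) + 832 = (((1/24)*50)*(1/2037) + 353) + 832 = ((25/12)*(1/2037) + 353) + 832 = (25/24444 + 353) + 832 = 8628757/24444 + 832 = 28966165/24444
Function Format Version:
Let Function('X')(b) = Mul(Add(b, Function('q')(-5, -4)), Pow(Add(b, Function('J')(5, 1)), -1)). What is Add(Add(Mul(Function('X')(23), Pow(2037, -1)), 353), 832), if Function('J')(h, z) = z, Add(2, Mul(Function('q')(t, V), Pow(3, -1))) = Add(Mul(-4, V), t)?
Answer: Rational(28966165, 24444) ≈ 1185.0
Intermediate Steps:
Function('q')(t, V) = Add(-6, Mul(-12, V), Mul(3, t)) (Function('q')(t, V) = Add(-6, Mul(3, Add(Mul(-4, V), t))) = Add(-6, Mul(3, Add(t, Mul(-4, V)))) = Add(-6, Add(Mul(-12, V), Mul(3, t))) = Add(-6, Mul(-12, V), Mul(3, t)))
Function('X')(b) = Mul(Pow(Add(1, b), -1), Add(27, b)) (Function('X')(b) = Mul(Add(b, Add(-6, Mul(-12, -4), Mul(3, -5))), Pow(Add(b, 1), -1)) = Mul(Add(b, Add(-6, 48, -15)), Pow(Add(1, b), -1)) = Mul(Add(b, 27), Pow(Add(1, b), -1)) = Mul(Add(27, b), Pow(Add(1, b), -1)) = Mul(Pow(Add(1, b), -1), Add(27, b)))
Add(Add(Mul(Function('X')(23), Pow(2037, -1)), 353), 832) = Add(Add(Mul(Mul(Pow(Add(1, 23), -1), Add(27, 23)), Pow(2037, -1)), 353), 832) = Add(Add(Mul(Mul(Pow(24, -1), 50), Rational(1, 2037)), 353), 832) = Add(Add(Mul(Mul(Rational(1, 24), 50), Rational(1, 2037)), 353), 832) = Add(Add(Mul(Rational(25, 12), Rational(1, 2037)), 353), 832) = Add(Add(Rational(25, 24444), 353), 832) = Add(Rational(8628757, 24444), 832) = Rational(28966165, 24444)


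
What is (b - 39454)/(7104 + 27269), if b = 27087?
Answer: -12367/34373 ≈ -0.35979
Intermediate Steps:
(b - 39454)/(7104 + 27269) = (27087 - 39454)/(7104 + 27269) = -12367/34373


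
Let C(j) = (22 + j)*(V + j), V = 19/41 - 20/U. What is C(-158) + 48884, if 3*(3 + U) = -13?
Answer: 31542068/451 ≈ 69938.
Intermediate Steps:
U = -22/3 (U = -3 + (1/3)*(-13) = -3 - 13/3 = -22/3 ≈ -7.3333)
V = 1439/451 (V = 19/41 - 20/(-22/3) = 19*(1/41) - 20*(-3/22) = 19/41 + 30/11 = 1439/451 ≈ 3.1907)
C(j) = (22 + j)*(1439/451 + j)
C(-158) + 48884 = (2878/41 + (-158)**2 + (11361/451)*(-158)) + 48884 = (2878/41 + 24964 - 1795038/451) + 48884 = 9495384/451 + 48884 = 31542068/451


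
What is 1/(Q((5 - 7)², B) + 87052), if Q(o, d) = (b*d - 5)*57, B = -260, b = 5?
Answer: 1/12667 ≈ 7.8945e-5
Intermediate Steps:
Q(o, d) = -285 + 285*d (Q(o, d) = (5*d - 5)*57 = (-5 + 5*d)*57 = -285 + 285*d)
1/(Q((5 - 7)², B) + 87052) = 1/((-285 + 285*(-260)) + 87052) = 1/((-285 - 74100) + 87052) = 1/(-74385 + 87052) = 1/12667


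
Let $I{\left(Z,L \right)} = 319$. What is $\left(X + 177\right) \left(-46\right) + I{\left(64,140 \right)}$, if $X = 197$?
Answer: $-16885$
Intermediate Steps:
$\left(X + 177\right) \left(-46\right) + I{\left(64,140 \right)} = \left(197 + 177\right) \left(-46\right) + 319 = 374 \left(-46\right) + 319 = -17204 + 319 = -16885$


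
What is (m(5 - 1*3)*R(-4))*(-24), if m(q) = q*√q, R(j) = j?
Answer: 192*√2 ≈ 271.53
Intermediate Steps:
m(q) = q^(3/2)
(m(5 - 1*3)*R(-4))*(-24) = ((5 - 1*3)^(3/2)*(-4))*(-24) = ((5 - 3)^(3/2)*(-4))*(-24) = (2^(3/2)*(-4))*(-24) = ((2*√2)*(-4))*(-24) = -8*√2*(-24) = 192*√2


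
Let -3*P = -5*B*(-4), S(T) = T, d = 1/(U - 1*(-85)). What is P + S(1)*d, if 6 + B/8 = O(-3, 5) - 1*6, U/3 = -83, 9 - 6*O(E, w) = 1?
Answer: 839671/1476 ≈ 568.88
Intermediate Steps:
O(E, w) = 4/3 (O(E, w) = 3/2 - ⅙*1 = 3/2 - ⅙ = 4/3)
U = -249 (U = 3*(-83) = -249)
B = -256/3 (B = -48 + 8*(4/3 - 1*6) = -48 + 8*(4/3 - 6) = -48 + 8*(-14/3) = -48 - 112/3 = -256/3 ≈ -85.333)
d = -1/164 (d = 1/(-249 - 1*(-85)) = 1/(-249 + 85) = 1/(-164) = -1/164 ≈ -0.0060976)
P = 5120/9 (P = -(-5*(-256/3))*(-4)/3 = -1280*(-4)/9 = -⅓*(-5120/3) = 5120/9 ≈ 568.89)
P + S(1)*d = 5120/9 + 1*(-1/164) = 5120/9 - 1/164 = 839671/1476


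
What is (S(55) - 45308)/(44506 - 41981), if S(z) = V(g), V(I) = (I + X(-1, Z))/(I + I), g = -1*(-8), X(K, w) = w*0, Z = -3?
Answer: -18123/1010 ≈ -17.944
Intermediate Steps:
X(K, w) = 0
g = 8
V(I) = ½ (V(I) = (I + 0)/(I + I) = I/((2*I)) = I*(1/(2*I)) = ½)
S(z) = ½
(S(55) - 45308)/(44506 - 41981) = (½ - 45308)/(44506 - 41981) = -90615/2/2525 = -90615/2*1/2525 = -18123/1010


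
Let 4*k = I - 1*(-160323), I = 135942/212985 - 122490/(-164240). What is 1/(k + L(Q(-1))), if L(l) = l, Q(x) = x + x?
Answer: 4664087520/186932411547091 ≈ 2.4951e-5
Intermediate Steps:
Q(x) = 2*x
I = 1613854891/1166021880 (I = 135942*(1/212985) - 122490*(-1/164240) = 45314/70995 + 12249/16424 = 1613854891/1166021880 ≈ 1.3841)
k = 186941739722131/4664087520 (k = (1613854891/1166021880 - 1*(-160323))/4 = (1613854891/1166021880 + 160323)/4 = (1/4)*(186941739722131/1166021880) = 186941739722131/4664087520 ≈ 40081.)
1/(k + L(Q(-1))) = 1/(186941739722131/4664087520 + 2*(-1)) = 1/(186941739722131/4664087520 - 2) = 1/(186932411547091/4664087520) = 4664087520/186932411547091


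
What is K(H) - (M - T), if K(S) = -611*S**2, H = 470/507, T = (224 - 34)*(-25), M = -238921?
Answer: 4619880883/19773 ≈ 2.3365e+5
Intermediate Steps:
T = -4750 (T = 190*(-25) = -4750)
H = 470/507 (H = 470*(1/507) = 470/507 ≈ 0.92702)
K(H) - (M - T) = -611*(470/507)**2 - (-238921 - 1*(-4750)) = -611*220900/257049 - (-238921 + 4750) = -10382300/19773 - 1*(-234171) = -10382300/19773 + 234171 = 4619880883/19773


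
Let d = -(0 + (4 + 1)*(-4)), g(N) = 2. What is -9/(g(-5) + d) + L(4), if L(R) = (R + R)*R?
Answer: 695/22 ≈ 31.591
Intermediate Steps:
L(R) = 2*R**2 (L(R) = (2*R)*R = 2*R**2)
d = 20 (d = -(0 + 5*(-4)) = -(0 - 20) = -1*(-20) = 20)
-9/(g(-5) + d) + L(4) = -9/(2 + 20) + 2*4**2 = -9/22 + 2*16 = -9*1/22 + 32 = -9/22 + 32 = 695/22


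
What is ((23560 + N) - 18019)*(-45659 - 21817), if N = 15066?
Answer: -1390477932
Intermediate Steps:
((23560 + N) - 18019)*(-45659 - 21817) = ((23560 + 15066) - 18019)*(-45659 - 21817) = (38626 - 18019)*(-67476) = 20607*(-67476) = -1390477932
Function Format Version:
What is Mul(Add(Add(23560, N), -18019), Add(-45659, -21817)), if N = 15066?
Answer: -1390477932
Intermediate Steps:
Mul(Add(Add(23560, N), -18019), Add(-45659, -21817)) = Mul(Add(Add(23560, 15066), -18019), Add(-45659, -21817)) = Mul(Add(38626, -18019), -67476) = Mul(20607, -67476) = -1390477932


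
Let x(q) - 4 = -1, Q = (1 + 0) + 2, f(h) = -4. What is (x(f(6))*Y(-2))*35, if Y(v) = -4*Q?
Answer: -1260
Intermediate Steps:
Q = 3 (Q = 1 + 2 = 3)
Y(v) = -12 (Y(v) = -4*3 = -12)
x(q) = 3 (x(q) = 4 - 1 = 3)
(x(f(6))*Y(-2))*35 = (3*(-12))*35 = -36*35 = -1260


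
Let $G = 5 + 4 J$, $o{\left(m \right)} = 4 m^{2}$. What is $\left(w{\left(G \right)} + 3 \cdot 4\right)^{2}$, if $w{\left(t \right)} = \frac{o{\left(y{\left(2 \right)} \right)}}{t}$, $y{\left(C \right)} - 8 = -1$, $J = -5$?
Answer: $\frac{256}{225} \approx 1.1378$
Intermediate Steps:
$y{\left(C \right)} = 7$ ($y{\left(C \right)} = 8 - 1 = 7$)
$G = -15$ ($G = 5 + 4 \left(-5\right) = 5 - 20 = -15$)
$w{\left(t \right)} = \frac{196}{t}$ ($w{\left(t \right)} = \frac{4 \cdot 7^{2}}{t} = \frac{4 \cdot 49}{t} = \frac{196}{t}$)
$\left(w{\left(G \right)} + 3 \cdot 4\right)^{2} = \left(\frac{196}{-15} + 3 \cdot 4\right)^{2} = \left(196 \left(- \frac{1}{15}\right) + 12\right)^{2} = \left(- \frac{196}{15} + 12\right)^{2} = \left(- \frac{16}{15}\right)^{2} = \frac{256}{225}$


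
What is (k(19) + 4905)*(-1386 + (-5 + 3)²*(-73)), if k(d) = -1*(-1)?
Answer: -8232268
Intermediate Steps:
k(d) = 1
(k(19) + 4905)*(-1386 + (-5 + 3)²*(-73)) = (1 + 4905)*(-1386 + (-5 + 3)²*(-73)) = 4906*(-1386 + (-2)²*(-73)) = 4906*(-1386 + 4*(-73)) = 4906*(-1386 - 292) = 4906*(-1678) = -8232268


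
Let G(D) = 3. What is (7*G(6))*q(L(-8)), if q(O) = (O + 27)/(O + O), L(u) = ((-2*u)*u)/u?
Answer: 903/32 ≈ 28.219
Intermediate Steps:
L(u) = -2*u (L(u) = (-2*u**2)/u = -2*u)
q(O) = (27 + O)/(2*O) (q(O) = (27 + O)/((2*O)) = (27 + O)*(1/(2*O)) = (27 + O)/(2*O))
(7*G(6))*q(L(-8)) = (7*3)*((27 - 2*(-8))/(2*((-2*(-8))))) = 21*((1/2)*(27 + 16)/16) = 21*((1/2)*(1/16)*43) = 21*(43/32) = 903/32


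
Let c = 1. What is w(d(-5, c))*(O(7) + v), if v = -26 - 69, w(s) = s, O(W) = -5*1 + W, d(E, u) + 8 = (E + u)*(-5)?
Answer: -1116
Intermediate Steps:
d(E, u) = -8 - 5*E - 5*u (d(E, u) = -8 + (E + u)*(-5) = -8 + (-5*E - 5*u) = -8 - 5*E - 5*u)
O(W) = -5 + W
v = -95
w(d(-5, c))*(O(7) + v) = (-8 - 5*(-5) - 5*1)*((-5 + 7) - 95) = (-8 + 25 - 5)*(2 - 95) = 12*(-93) = -1116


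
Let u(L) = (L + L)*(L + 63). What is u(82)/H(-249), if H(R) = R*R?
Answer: 23780/62001 ≈ 0.38354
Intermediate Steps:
H(R) = R²
u(L) = 2*L*(63 + L) (u(L) = (2*L)*(63 + L) = 2*L*(63 + L))
u(82)/H(-249) = (2*82*(63 + 82))/((-249)²) = (2*82*145)/62001 = 23780*(1/62001) = 23780/62001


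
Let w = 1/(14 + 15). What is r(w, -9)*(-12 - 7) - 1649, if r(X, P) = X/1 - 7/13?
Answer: -618063/377 ≈ -1639.4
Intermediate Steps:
w = 1/29 ≈ 0.034483
r(X, P) = -7/13 + X (r(X, P) = X*1 - 7*1/13 = X - 7/13 = -7/13 + X)
r(w, -9)*(-12 - 7) - 1649 = (-7/13 + 1/29)*(-12 - 7) - 1649 = -190/377*(-19) - 1649 = 3610/377 - 1649 = -618063/377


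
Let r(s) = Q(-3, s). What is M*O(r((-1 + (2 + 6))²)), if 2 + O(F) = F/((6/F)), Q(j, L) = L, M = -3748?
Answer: -4476986/3 ≈ -1.4923e+6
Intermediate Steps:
r(s) = s
O(F) = -2 + F²/6 (O(F) = -2 + F/((6/F)) = -2 + F*(F/6) = -2 + F²/6)
M*O(r((-1 + (2 + 6))²)) = -3748*(-2 + ((-1 + (2 + 6))²)²/6) = -3748*(-2 + ((-1 + 8)²)²/6) = -3748*(-2 + (7²)²/6) = -3748*(-2 + (⅙)*49²) = -3748*(-2 + (⅙)*2401) = -3748*(-2 + 2401/6) = -3748*2389/6 = -4476986/3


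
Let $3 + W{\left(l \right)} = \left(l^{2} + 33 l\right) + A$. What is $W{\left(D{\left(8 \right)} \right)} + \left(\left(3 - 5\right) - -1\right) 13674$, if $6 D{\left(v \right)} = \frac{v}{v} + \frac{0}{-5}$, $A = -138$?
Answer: $- \frac{497141}{36} \approx -13809.0$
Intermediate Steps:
$D{\left(v \right)} = \frac{1}{6}$ ($D{\left(v \right)} = \frac{\frac{v}{v} + \frac{0}{-5}}{6} = \frac{1 + 0 \left(- \frac{1}{5}\right)}{6} = \frac{1 + 0}{6} = \frac{1}{6} \cdot 1 = \frac{1}{6}$)
$W{\left(l \right)} = -141 + l^{2} + 33 l$ ($W{\left(l \right)} = -3 - \left(138 - l^{2} - 33 l\right) = -3 + \left(-138 + l^{2} + 33 l\right) = -141 + l^{2} + 33 l$)
$W{\left(D{\left(8 \right)} \right)} + \left(\left(3 - 5\right) - -1\right) 13674 = \left(-141 + \left(\frac{1}{6}\right)^{2} + 33 \cdot \frac{1}{6}\right) + \left(\left(3 - 5\right) - -1\right) 13674 = \left(-141 + \frac{1}{36} + \frac{11}{2}\right) + \left(-2 + 1\right) 13674 = - \frac{4877}{36} - 13674 = - \frac{497141}{36}$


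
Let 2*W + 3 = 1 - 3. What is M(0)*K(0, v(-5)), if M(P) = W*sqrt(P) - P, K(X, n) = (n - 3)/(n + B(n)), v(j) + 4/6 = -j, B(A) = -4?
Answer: 0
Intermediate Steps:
v(j) = -2/3 - j
W = -5/2 (W = -3/2 + (1 - 3)/2 = -3/2 + (1/2)*(-2) = -3/2 - 1 = -5/2 ≈ -2.5000)
K(X, n) = (-3 + n)/(-4 + n) (K(X, n) = (n - 3)/(n - 4) = (-3 + n)/(-4 + n))
M(P) = -P - 5*sqrt(P)/2 (M(P) = -5*sqrt(P)/2 - P = -P - 5*sqrt(P)/2)
M(0)*K(0, v(-5)) = (-1*0 - 5*sqrt(0)/2)*((-3 + (-2/3 - 1*(-5)))/(-4 + (-2/3 - 1*(-5)))) = (0 - 5/2*0)*((-3 + (-2/3 + 5))/(-4 + (-2/3 + 5))) = (0 + 0)*((-3 + 13/3)/(-4 + 13/3)) = 0*((4/3)/(1/3)) = 0*(3*(4/3)) = 0*4 = 0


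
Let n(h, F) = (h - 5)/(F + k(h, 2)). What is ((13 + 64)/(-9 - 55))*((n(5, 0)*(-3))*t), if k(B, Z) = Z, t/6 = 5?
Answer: 0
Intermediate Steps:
t = 30 (t = 6*5 = 30)
n(h, F) = (-5 + h)/(2 + F) (n(h, F) = (h - 5)/(F + 2) = (-5 + h)/(2 + F))
((13 + 64)/(-9 - 55))*((n(5, 0)*(-3))*t) = ((13 + 64)/(-9 - 55))*((((-5 + 5)/(2 + 0))*(-3))*30) = (77/(-64))*(((0/2)*(-3))*30) = (77*(-1/64))*((((½)*0)*(-3))*30) = -77*0*(-3)*30/64 = -0*30 = -77/64*0 = 0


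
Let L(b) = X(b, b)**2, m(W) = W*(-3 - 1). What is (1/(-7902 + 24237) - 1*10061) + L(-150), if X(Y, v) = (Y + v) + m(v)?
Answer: 1305803566/16335 ≈ 79939.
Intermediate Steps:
m(W) = -4*W (m(W) = W*(-4) = -4*W)
X(Y, v) = Y - 3*v (X(Y, v) = (Y + v) - 4*v = Y - 3*v)
L(b) = 4*b**2 (L(b) = (b - 3*b)**2 = (-2*b)**2 = 4*b**2)
(1/(-7902 + 24237) - 1*10061) + L(-150) = (1/(-7902 + 24237) - 1*10061) + 4*(-150)**2 = (1/16335 - 10061) + 4*22500 = (1/16335 - 10061) + 90000 = -164346434/16335 + 90000 = 1305803566/16335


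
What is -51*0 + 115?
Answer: 115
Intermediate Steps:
-51*0 + 115 = 0 + 115 = 115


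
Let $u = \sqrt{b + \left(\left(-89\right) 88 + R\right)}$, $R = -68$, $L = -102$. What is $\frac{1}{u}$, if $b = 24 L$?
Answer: $- \frac{i \sqrt{2587}}{5174} \approx - 0.0098304 i$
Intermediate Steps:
$b = -2448$ ($b = 24 \left(-102\right) = -2448$)
$u = 2 i \sqrt{2587}$ ($u = \sqrt{-2448 - 7900} = \sqrt{-10348} = 2 i \sqrt{2587} \approx 101.73 i$)
$\frac{1}{u} = \frac{1}{2 i \sqrt{2587}} = - \frac{i \sqrt{2587}}{5174}$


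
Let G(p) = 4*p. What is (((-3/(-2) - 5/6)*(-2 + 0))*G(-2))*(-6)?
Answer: -64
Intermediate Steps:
(((-3/(-2) - 5/6)*(-2 + 0))*G(-2))*(-6) = (((-3/(-2) - 5/6)*(-2 + 0))*(4*(-2)))*(-6) = (((-3*(-1/2) - 5*1/6)*(-2))*(-8))*(-6) = (((3/2 - 5/6)*(-2))*(-8))*(-6) = (((2/3)*(-2))*(-8))*(-6) = -4/3*(-8)*(-6) = (32/3)*(-6) = -64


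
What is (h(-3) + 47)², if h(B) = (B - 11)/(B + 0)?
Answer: 24025/9 ≈ 2669.4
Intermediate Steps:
h(B) = (-11 + B)/B
(h(-3) + 47)² = ((-11 - 3)/(-3) + 47)² = (-⅓*(-14) + 47)² = (14/3 + 47)² = (155/3)² = 24025/9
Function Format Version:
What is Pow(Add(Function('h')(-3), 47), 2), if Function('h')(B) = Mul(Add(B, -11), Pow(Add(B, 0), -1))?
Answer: Rational(24025, 9) ≈ 2669.4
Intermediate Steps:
Function('h')(B) = Mul(Pow(B, -1), Add(-11, B)) (Function('h')(B) = Mul(Add(-11, B), Pow(B, -1)) = Mul(Pow(B, -1), Add(-11, B)))
Pow(Add(Function('h')(-3), 47), 2) = Pow(Add(Mul(Pow(-3, -1), Add(-11, -3)), 47), 2) = Pow(Add(Mul(Rational(-1, 3), -14), 47), 2) = Pow(Add(Rational(14, 3), 47), 2) = Pow(Rational(155, 3), 2) = Rational(24025, 9)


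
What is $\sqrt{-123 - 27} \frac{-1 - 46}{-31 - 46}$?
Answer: $\frac{235 i \sqrt{6}}{77} \approx 7.4757 i$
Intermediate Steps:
$\sqrt{-123 - 27} \frac{-1 - 46}{-31 - 46} = \sqrt{-150} \left(- \frac{47}{-77}\right) = 5 i \sqrt{6} \left(\left(-47\right) \left(- \frac{1}{77}\right)\right) = 5 i \sqrt{6} \cdot \frac{47}{77} = \frac{235 i \sqrt{6}}{77}$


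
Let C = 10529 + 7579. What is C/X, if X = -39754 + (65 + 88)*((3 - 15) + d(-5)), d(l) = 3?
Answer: -18108/41131 ≈ -0.44025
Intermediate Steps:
C = 18108
X = -41131 (X = -39754 + (65 + 88)*((3 - 15) + 3) = -39754 + 153*(-12 + 3) = -39754 + 153*(-9) = -39754 - 1377 = -41131)
C/X = 18108/(-41131) = 18108*(-1/41131) = -18108/41131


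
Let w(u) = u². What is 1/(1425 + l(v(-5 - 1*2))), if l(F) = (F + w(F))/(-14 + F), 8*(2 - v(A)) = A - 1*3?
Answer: 172/244879 ≈ 0.00070239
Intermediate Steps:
v(A) = 19/8 - A/8 (v(A) = 2 - (A - 1*3)/8 = 2 - (A - 3)/8 = 2 - (-3 + A)/8 = 2 + (3/8 - A/8) = 19/8 - A/8)
l(F) = (F + F²)/(-14 + F)
1/(1425 + l(v(-5 - 1*2))) = 1/(1425 + (19/8 - (-5 - 1*2)/8)*(1 + (19/8 - (-5 - 1*2)/8))/(-14 + (19/8 - (-5 - 1*2)/8))) = 1/(1425 + (19/8 - (-5 - 2)/8)*(1 + (19/8 - (-5 - 2)/8))/(-14 + (19/8 - (-5 - 2)/8))) = 1/(1425 + (19/8 - ⅛*(-7))*(1 + (19/8 - ⅛*(-7)))/(-14 + (19/8 - ⅛*(-7)))) = 1/(1425 + (19/8 + 7/8)*(1 + (19/8 + 7/8))/(-14 + (19/8 + 7/8))) = 1/(1425 + 13*(1 + 13/4)/(4*(-14 + 13/4))) = 1/(1425 + (13/4)*(17/4)/(-43/4)) = 1/(1425 + (13/4)*(-4/43)*(17/4)) = 1/(1425 - 221/172) = 1/(244879/172) = 172/244879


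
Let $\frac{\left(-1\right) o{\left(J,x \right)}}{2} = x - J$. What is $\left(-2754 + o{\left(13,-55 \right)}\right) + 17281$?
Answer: $14663$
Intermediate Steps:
$o{\left(J,x \right)} = - 2 x + 2 J$ ($o{\left(J,x \right)} = - 2 \left(x - J\right) = - 2 x + 2 J$)
$\left(-2754 + o{\left(13,-55 \right)}\right) + 17281 = \left(-2754 + \left(\left(-2\right) \left(-55\right) + 2 \cdot 13\right)\right) + 17281 = \left(-2754 + \left(110 + 26\right)\right) + 17281 = \left(-2754 + 136\right) + 17281 = -2618 + 17281 = 14663$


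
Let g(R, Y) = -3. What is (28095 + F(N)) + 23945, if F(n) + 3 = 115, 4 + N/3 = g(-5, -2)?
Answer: 52152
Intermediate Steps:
N = -21 (N = -12 + 3*(-3) = -12 - 9 = -21)
F(n) = 112 (F(n) = -3 + 115 = 112)
(28095 + F(N)) + 23945 = (28095 + 112) + 23945 = 28207 + 23945 = 52152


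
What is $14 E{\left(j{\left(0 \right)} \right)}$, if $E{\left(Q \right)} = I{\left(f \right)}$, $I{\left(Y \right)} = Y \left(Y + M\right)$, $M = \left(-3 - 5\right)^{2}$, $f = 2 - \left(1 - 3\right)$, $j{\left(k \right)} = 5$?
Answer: $3808$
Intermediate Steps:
$f = 4$ ($f = 2 - -2 = 2 + 2 = 4$)
$M = 64$ ($M = \left(-8\right)^{2} = 64$)
$I{\left(Y \right)} = Y \left(64 + Y\right)$ ($I{\left(Y \right)} = Y \left(Y + 64\right) = Y \left(64 + Y\right)$)
$E{\left(Q \right)} = 272$ ($E{\left(Q \right)} = 4 \left(64 + 4\right) = 4 \cdot 68 = 272$)
$14 E{\left(j{\left(0 \right)} \right)} = 14 \cdot 272 = 3808$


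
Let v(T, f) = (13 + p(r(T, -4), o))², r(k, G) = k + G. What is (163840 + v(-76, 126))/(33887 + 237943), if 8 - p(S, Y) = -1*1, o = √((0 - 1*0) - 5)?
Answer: 82162/135915 ≈ 0.60451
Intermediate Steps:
o = I*√5 (o = √((0 + 0) - 5) = √(0 - 5) = √(-5) = I*√5 ≈ 2.2361*I)
r(k, G) = G + k
p(S, Y) = 9 (p(S, Y) = 8 - (-1) = 8 - 1*(-1) = 8 + 1 = 9)
v(T, f) = 484 (v(T, f) = (13 + 9)² = 22² = 484)
(163840 + v(-76, 126))/(33887 + 237943) = (163840 + 484)/(33887 + 237943) = 164324/271830 = 164324*(1/271830) = 82162/135915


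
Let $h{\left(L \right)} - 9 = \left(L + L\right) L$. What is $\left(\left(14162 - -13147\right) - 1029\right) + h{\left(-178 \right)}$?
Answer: $89657$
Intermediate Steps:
$h{\left(L \right)} = 9 + 2 L^{2}$ ($h{\left(L \right)} = 9 + \left(L + L\right) L = 9 + 2 L L = 9 + 2 L^{2}$)
$\left(\left(14162 - -13147\right) - 1029\right) + h{\left(-178 \right)} = \left(\left(14162 - -13147\right) - 1029\right) + \left(9 + 2 \left(-178\right)^{2}\right) = \left(\left(14162 + 13147\right) - 1029\right) + \left(9 + 2 \cdot 31684\right) = \left(27309 - 1029\right) + \left(9 + 63368\right) = 26280 + 63377 = 89657$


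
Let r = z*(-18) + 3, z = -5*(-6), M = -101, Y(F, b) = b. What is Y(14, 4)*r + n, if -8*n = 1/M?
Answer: -1735583/808 ≈ -2148.0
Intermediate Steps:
z = 30
n = 1/808 (n = -1/8/(-101) = -1/8*(-1/101) = 1/808 ≈ 0.0012376)
r = -537 (r = 30*(-18) + 3 = -540 + 3 = -537)
Y(14, 4)*r + n = 4*(-537) + 1/808 = -2148 + 1/808 = -1735583/808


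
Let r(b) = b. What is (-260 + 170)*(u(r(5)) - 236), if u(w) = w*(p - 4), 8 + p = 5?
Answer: 24390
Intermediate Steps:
p = -3 (p = -8 + 5 = -3)
u(w) = -7*w (u(w) = w*(-3 - 4) = w*(-7) = -7*w)
(-260 + 170)*(u(r(5)) - 236) = (-260 + 170)*(-7*5 - 236) = -90*(-35 - 236) = -90*(-271) = 24390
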